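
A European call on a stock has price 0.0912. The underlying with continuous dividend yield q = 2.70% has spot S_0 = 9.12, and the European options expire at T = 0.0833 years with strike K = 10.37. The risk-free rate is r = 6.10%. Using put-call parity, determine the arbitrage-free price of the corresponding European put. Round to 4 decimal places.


Answer: Put price = 1.3091

Derivation:
Put-call parity: C - P = S_0 * exp(-qT) - K * exp(-rT).
S_0 * exp(-qT) = 9.1200 * 0.99775343 = 9.09951126
K * exp(-rT) = 10.3700 * 0.99493159 = 10.31744057
P = C - S*exp(-qT) + K*exp(-rT)
P = 0.0912 - 9.09951126 + 10.31744057 = 1.3091


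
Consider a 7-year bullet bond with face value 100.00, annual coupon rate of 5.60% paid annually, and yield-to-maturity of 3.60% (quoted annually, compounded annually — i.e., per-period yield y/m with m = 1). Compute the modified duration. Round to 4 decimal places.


Coupon per period c = face * coupon_rate / m = 5.600000
Periods per year m = 1; per-period yield y/m = 0.036000
Number of cashflows N = 7
Cashflows (t years, CF_t, discount factor 1/(1+y/m)^(m*t), PV):
  t = 1.0000: CF_t = 5.600000, DF = 0.965251, PV = 5.405405
  t = 2.0000: CF_t = 5.600000, DF = 0.931709, PV = 5.217573
  t = 3.0000: CF_t = 5.600000, DF = 0.899333, PV = 5.036267
  t = 4.0000: CF_t = 5.600000, DF = 0.868082, PV = 4.861262
  t = 5.0000: CF_t = 5.600000, DF = 0.837917, PV = 4.692338
  t = 6.0000: CF_t = 5.600000, DF = 0.808801, PV = 4.529283
  t = 7.0000: CF_t = 105.600000, DF = 0.780696, PV = 82.441452
Price P = sum_t PV_t = 112.183580
First compute Macaulay numerator sum_t t * PV_t:
  t * PV_t at t = 1.0000: 5.405405
  t * PV_t at t = 2.0000: 10.435146
  t * PV_t at t = 3.0000: 15.108802
  t * PV_t at t = 4.0000: 19.445047
  t * PV_t at t = 5.0000: 23.461688
  t * PV_t at t = 6.0000: 27.175700
  t * PV_t at t = 7.0000: 577.090162
Macaulay duration D = 678.121949 / 112.183580 = 6.044752
Modified duration = D / (1 + y/m) = 6.044752 / (1 + 0.036000) = 5.834703

Answer: Modified duration = 5.8347


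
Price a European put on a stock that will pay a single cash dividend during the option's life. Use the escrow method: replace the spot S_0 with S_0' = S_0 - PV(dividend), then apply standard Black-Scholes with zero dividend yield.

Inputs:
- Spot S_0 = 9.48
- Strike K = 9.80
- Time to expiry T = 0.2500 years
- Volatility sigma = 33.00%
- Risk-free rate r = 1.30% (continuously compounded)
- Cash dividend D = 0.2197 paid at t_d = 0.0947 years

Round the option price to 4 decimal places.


PV(D) = D * exp(-r * t_d) = 0.2197 * 0.99876966 = 0.21942969
S_0' = S_0 - PV(D) = 9.4800 - 0.21942969 = 9.26057031
d1 = (ln(S_0'/K) + (r + sigma^2/2)*T) / (sigma*sqrt(T)) = -0.24093485
d2 = d1 - sigma*sqrt(T) = -0.40593485
exp(-rT) = 0.99675528
N(-d1) = 0.59519720; N(-d2) = 0.65760477
P = K * exp(-rT) * N(-d2) - S_0' * N(-d1) = 9.8000 * 0.99675528 * 0.65760477 - 9.26057031 * 0.59519720 = 0.9118

Answer: Price = 0.9118


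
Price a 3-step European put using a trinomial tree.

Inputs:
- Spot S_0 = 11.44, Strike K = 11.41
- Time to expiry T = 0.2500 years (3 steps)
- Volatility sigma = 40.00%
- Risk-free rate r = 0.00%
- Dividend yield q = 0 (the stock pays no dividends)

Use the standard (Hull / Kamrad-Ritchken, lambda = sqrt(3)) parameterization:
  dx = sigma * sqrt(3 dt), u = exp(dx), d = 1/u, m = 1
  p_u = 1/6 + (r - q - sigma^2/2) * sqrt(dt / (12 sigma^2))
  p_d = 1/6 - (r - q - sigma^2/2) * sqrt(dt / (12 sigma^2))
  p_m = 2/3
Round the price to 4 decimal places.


Answer: Price = V(0,0) = 0.8136

Derivation:
dt = T/N = 0.083333; dx = sigma*sqrt(3*dt) = 0.200000
u = exp(dx) = 1.221403; d = 1/u = 0.818731
p_u = 0.150000, p_m = 0.666667, p_d = 0.183333
Discount per step: exp(-r*dt) = 1.000000
Stock lattice S(k, j) with j the centered position index:
  k=0: S(0,+0) = 11.4400
  k=1: S(1,-1) = 9.3663; S(1,+0) = 11.4400; S(1,+1) = 13.9728
  k=2: S(2,-2) = 7.6685; S(2,-1) = 9.3663; S(2,+0) = 11.4400; S(2,+1) = 13.9728; S(2,+2) = 17.0665
  k=3: S(3,-3) = 6.2784; S(3,-2) = 7.6685; S(3,-1) = 9.3663; S(3,+0) = 11.4400; S(3,+1) = 13.9728; S(3,+2) = 17.0665; S(3,+3) = 20.8450
Terminal payoffs V(N, j) = max(K - S_T, 0):
  V(3,-3) = 5.131595; V(3,-2) = 3.741539; V(3,-1) = 2.043720; V(3,+0) = 0.000000; V(3,+1) = 0.000000; V(3,+2) = 0.000000; V(3,+3) = 0.000000
Backward induction: V(k, j) = exp(-r*dt) * [p_u * V(k+1, j+1) + p_m * V(k+1, j) + p_d * V(k+1, j-1)]
  V(2,-2) = exp(-r*dt) * [p_u*2.043720 + p_m*3.741539 + p_d*5.131595] = 3.741710
  V(2,-1) = exp(-r*dt) * [p_u*0.000000 + p_m*2.043720 + p_d*3.741539] = 2.048429
  V(2,+0) = exp(-r*dt) * [p_u*0.000000 + p_m*0.000000 + p_d*2.043720] = 0.374682
  V(2,+1) = exp(-r*dt) * [p_u*0.000000 + p_m*0.000000 + p_d*0.000000] = 0.000000
  V(2,+2) = exp(-r*dt) * [p_u*0.000000 + p_m*0.000000 + p_d*0.000000] = 0.000000
  V(1,-1) = exp(-r*dt) * [p_u*0.374682 + p_m*2.048429 + p_d*3.741710] = 2.107802
  V(1,+0) = exp(-r*dt) * [p_u*0.000000 + p_m*0.374682 + p_d*2.048429] = 0.625333
  V(1,+1) = exp(-r*dt) * [p_u*0.000000 + p_m*0.000000 + p_d*0.374682] = 0.068692
  V(0,+0) = exp(-r*dt) * [p_u*0.068692 + p_m*0.625333 + p_d*2.107802] = 0.813623


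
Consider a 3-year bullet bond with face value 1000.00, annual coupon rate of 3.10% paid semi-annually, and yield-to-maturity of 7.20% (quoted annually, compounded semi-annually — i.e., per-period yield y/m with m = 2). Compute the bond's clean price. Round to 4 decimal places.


Coupon per period c = face * coupon_rate / m = 15.500000
Periods per year m = 2; per-period yield y/m = 0.036000
Number of cashflows N = 6
Cashflows (t years, CF_t, discount factor 1/(1+y/m)^(m*t), PV):
  t = 0.5000: CF_t = 15.500000, DF = 0.965251, PV = 14.961390
  t = 1.0000: CF_t = 15.500000, DF = 0.931709, PV = 14.441496
  t = 1.5000: CF_t = 15.500000, DF = 0.899333, PV = 13.939668
  t = 2.0000: CF_t = 15.500000, DF = 0.868082, PV = 13.455278
  t = 2.5000: CF_t = 15.500000, DF = 0.837917, PV = 12.987720
  t = 3.0000: CF_t = 1015.500000, DF = 0.808801, PV = 821.337015
Price P = sum_t PV_t = 891.122567

Answer: Price = 891.1226


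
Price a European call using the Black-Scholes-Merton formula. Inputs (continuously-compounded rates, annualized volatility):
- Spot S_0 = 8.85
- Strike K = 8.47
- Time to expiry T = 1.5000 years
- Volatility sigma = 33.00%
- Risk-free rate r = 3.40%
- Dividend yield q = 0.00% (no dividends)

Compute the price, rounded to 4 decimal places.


d1 = (ln(S/K) + (r - q + 0.5*sigma^2) * T) / (sigma * sqrt(T)) = 0.43685524
d2 = d1 - sigma * sqrt(T) = 0.03268943
exp(-rT) = 0.95027867; exp(-qT) = 1.00000000
C = S_0 * exp(-qT) * N(d1) - K * exp(-rT) * N(d2)
N(d1) = 0.66889183; N(d2) = 0.51303887
C = 8.8500 * 1.00000000 * 0.66889183 - 8.4700 * 0.95027867 * 0.51303887 = 1.7903

Answer: Price = 1.7903


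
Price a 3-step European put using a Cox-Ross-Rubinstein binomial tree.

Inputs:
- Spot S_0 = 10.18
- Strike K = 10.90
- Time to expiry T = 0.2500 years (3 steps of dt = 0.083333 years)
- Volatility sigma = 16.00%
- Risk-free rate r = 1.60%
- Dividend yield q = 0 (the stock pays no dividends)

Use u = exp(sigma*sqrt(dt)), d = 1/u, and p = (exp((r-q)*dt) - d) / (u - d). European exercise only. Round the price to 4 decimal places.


Answer: Price = V(0,0) = 0.7769

Derivation:
dt = T/N = 0.083333
u = exp(sigma*sqrt(dt)) = 1.047271; d = 1/u = 0.954862
p = (exp((r-q)*dt) - d) / (u - d) = 0.502893
Discount per step: exp(-r*dt) = 0.998668
Stock lattice S(k, i) with i counting down-moves:
  k=0: S(0,0) = 10.1800
  k=1: S(1,0) = 10.6612; S(1,1) = 9.7205
  k=2: S(2,0) = 11.1652; S(2,1) = 10.1800; S(2,2) = 9.2817
  k=3: S(3,0) = 11.6930; S(3,1) = 10.6612; S(3,2) = 9.7205; S(3,3) = 8.8628
Terminal payoffs V(N, i) = max(K - S_T, 0):
  V(3,0) = 0.000000; V(3,1) = 0.238778; V(3,2) = 1.179501; V(3,3) = 2.037216
Backward induction: V(k, i) = exp(-r*dt) * [p * V(k+1, i) + (1-p) * V(k+1, i+1)].
  V(2,0) = exp(-r*dt) * [p*0.000000 + (1-p)*0.238778] = 0.118540
  V(2,1) = exp(-r*dt) * [p*0.238778 + (1-p)*1.179501] = 0.705476
  V(2,2) = exp(-r*dt) * [p*1.179501 + (1-p)*2.037216] = 1.603737
  V(1,0) = exp(-r*dt) * [p*0.118540 + (1-p)*0.705476] = 0.409763
  V(1,1) = exp(-r*dt) * [p*0.705476 + (1-p)*1.603737] = 1.150473
  V(0,0) = exp(-r*dt) * [p*0.409763 + (1-p)*1.150473] = 0.776938


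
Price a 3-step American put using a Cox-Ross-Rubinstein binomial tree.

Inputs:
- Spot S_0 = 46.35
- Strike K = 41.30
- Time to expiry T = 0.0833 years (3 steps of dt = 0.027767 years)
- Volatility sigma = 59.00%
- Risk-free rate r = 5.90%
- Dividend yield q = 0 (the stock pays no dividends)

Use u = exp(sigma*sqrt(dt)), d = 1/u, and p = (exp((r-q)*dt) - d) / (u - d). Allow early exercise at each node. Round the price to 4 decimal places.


dt = T/N = 0.027767
u = exp(sigma*sqrt(dt)) = 1.103309; d = 1/u = 0.906365
p = (exp((r-q)*dt) - d) / (u - d) = 0.483766
Discount per step: exp(-r*dt) = 0.998363
Stock lattice S(k, i) with i counting down-moves:
  k=0: S(0,0) = 46.3500
  k=1: S(1,0) = 51.1384; S(1,1) = 42.0100
  k=2: S(2,0) = 56.4214; S(2,1) = 46.3500; S(2,2) = 38.0764
  k=3: S(3,0) = 62.2502; S(3,1) = 51.1384; S(3,2) = 42.0100; S(3,3) = 34.5111
Terminal payoffs V(N, i) = max(K - S_T, 0):
  V(3,0) = 0.000000; V(3,1) = 0.000000; V(3,2) = 0.000000; V(3,3) = 6.788925
Backward induction: V(k, i) = exp(-r*dt) * [p * V(k+1, i) + (1-p) * V(k+1, i+1)]; then take max(V_cont, immediate exercise) for American.
  V(2,0) = exp(-r*dt) * [p*0.000000 + (1-p)*0.000000] = 0.000000; exercise = 0.000000; V(2,0) = max -> 0.000000
  V(2,1) = exp(-r*dt) * [p*0.000000 + (1-p)*0.000000] = 0.000000; exercise = 0.000000; V(2,1) = max -> 0.000000
  V(2,2) = exp(-r*dt) * [p*0.000000 + (1-p)*6.788925] = 3.498934; exercise = 3.223627; V(2,2) = max -> 3.498934
  V(1,0) = exp(-r*dt) * [p*0.000000 + (1-p)*0.000000] = 0.000000; exercise = 0.000000; V(1,0) = max -> 0.000000
  V(1,1) = exp(-r*dt) * [p*0.000000 + (1-p)*3.498934] = 1.803310; exercise = 0.000000; V(1,1) = max -> 1.803310
  V(0,0) = exp(-r*dt) * [p*0.000000 + (1-p)*1.803310] = 0.929406; exercise = 0.000000; V(0,0) = max -> 0.929406

Answer: Price = V(0,0) = 0.9294


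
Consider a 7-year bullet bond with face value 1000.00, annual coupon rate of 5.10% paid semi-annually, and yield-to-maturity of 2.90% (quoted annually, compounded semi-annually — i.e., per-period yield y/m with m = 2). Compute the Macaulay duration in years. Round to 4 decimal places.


Coupon per period c = face * coupon_rate / m = 25.500000
Periods per year m = 2; per-period yield y/m = 0.014500
Number of cashflows N = 14
Cashflows (t years, CF_t, discount factor 1/(1+y/m)^(m*t), PV):
  t = 0.5000: CF_t = 25.500000, DF = 0.985707, PV = 25.135535
  t = 1.0000: CF_t = 25.500000, DF = 0.971619, PV = 24.776279
  t = 1.5000: CF_t = 25.500000, DF = 0.957732, PV = 24.422157
  t = 2.0000: CF_t = 25.500000, DF = 0.944043, PV = 24.073098
  t = 2.5000: CF_t = 25.500000, DF = 0.930550, PV = 23.729027
  t = 3.0000: CF_t = 25.500000, DF = 0.917250, PV = 23.389873
  t = 3.5000: CF_t = 25.500000, DF = 0.904140, PV = 23.055568
  t = 4.0000: CF_t = 25.500000, DF = 0.891217, PV = 22.726040
  t = 4.5000: CF_t = 25.500000, DF = 0.878479, PV = 22.401222
  t = 5.0000: CF_t = 25.500000, DF = 0.865923, PV = 22.081047
  t = 5.5000: CF_t = 25.500000, DF = 0.853547, PV = 21.765448
  t = 6.0000: CF_t = 25.500000, DF = 0.841347, PV = 21.454360
  t = 6.5000: CF_t = 25.500000, DF = 0.829322, PV = 21.147718
  t = 7.0000: CF_t = 1025.500000, DF = 0.817469, PV = 838.314437
Price P = sum_t PV_t = 1138.471810
Macaulay numerator sum_t t * PV_t:
  t * PV_t at t = 0.5000: 12.567767
  t * PV_t at t = 1.0000: 24.776279
  t * PV_t at t = 1.5000: 36.633236
  t * PV_t at t = 2.0000: 48.146195
  t * PV_t at t = 2.5000: 59.322567
  t * PV_t at t = 3.0000: 70.169620
  t * PV_t at t = 3.5000: 80.694487
  t * PV_t at t = 4.0000: 90.904161
  t * PV_t at t = 4.5000: 100.805501
  t * PV_t at t = 5.0000: 110.405236
  t * PV_t at t = 5.5000: 119.709965
  t * PV_t at t = 6.0000: 128.726160
  t * PV_t at t = 6.5000: 137.460168
  t * PV_t at t = 7.0000: 5868.201061
Macaulay duration D = (sum_t t * PV_t) / P = 6888.522403 / 1138.471810 = 6.050675

Answer: Macaulay duration = 6.0507 years


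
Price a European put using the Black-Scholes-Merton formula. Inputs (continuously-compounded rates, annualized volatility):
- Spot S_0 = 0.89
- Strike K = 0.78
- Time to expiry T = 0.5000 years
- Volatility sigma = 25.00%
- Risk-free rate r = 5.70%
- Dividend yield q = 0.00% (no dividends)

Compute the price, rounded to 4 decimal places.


d1 = (ln(S/K) + (r - q + 0.5*sigma^2) * T) / (sigma * sqrt(T)) = 0.99590358
d2 = d1 - sigma * sqrt(T) = 0.81912688
exp(-rT) = 0.97190229; exp(-qT) = 1.00000000
P = K * exp(-rT) * N(-d2) - S_0 * exp(-qT) * N(-d1)
N(-d1) = 0.15964850; N(-d2) = 0.20635701
P = 0.7800 * 0.97190229 * 0.20635701 - 0.8900 * 1.00000000 * 0.15964850 = 0.0143

Answer: Price = 0.0143


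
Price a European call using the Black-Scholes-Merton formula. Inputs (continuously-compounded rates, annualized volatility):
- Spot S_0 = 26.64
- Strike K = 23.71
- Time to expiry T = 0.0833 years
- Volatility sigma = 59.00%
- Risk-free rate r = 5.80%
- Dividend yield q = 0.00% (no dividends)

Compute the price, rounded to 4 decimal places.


Answer: Price = 3.6401

Derivation:
d1 = (ln(S/K) + (r - q + 0.5*sigma^2) * T) / (sigma * sqrt(T)) = 0.79776433
d2 = d1 - sigma * sqrt(T) = 0.62748007
exp(-rT) = 0.99518025; exp(-qT) = 1.00000000
C = S_0 * exp(-qT) * N(d1) - K * exp(-rT) * N(d2)
N(d1) = 0.78749637; N(d2) = 0.73482770
C = 26.6400 * 1.00000000 * 0.78749637 - 23.7100 * 0.99518025 * 0.73482770 = 3.6401


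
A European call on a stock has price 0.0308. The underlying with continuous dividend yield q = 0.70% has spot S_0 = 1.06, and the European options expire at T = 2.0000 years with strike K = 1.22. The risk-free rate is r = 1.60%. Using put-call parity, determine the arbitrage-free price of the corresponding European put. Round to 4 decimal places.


Answer: Put price = 0.1671

Derivation:
Put-call parity: C - P = S_0 * exp(-qT) - K * exp(-rT).
S_0 * exp(-qT) = 1.0600 * 0.98609754 = 1.04526340
K * exp(-rT) = 1.2200 * 0.96850658 = 1.18157803
P = C - S*exp(-qT) + K*exp(-rT)
P = 0.0308 - 1.04526340 + 1.18157803 = 0.1671


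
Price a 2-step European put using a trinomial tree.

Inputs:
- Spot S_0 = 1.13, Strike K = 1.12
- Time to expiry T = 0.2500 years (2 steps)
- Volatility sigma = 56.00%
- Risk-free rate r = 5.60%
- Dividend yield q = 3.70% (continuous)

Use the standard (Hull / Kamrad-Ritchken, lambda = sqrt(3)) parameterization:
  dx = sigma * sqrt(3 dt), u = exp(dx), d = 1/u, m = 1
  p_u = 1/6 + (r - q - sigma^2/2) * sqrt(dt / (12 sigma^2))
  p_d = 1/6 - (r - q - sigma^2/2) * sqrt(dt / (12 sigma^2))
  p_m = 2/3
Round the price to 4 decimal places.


dt = T/N = 0.125000; dx = sigma*sqrt(3*dt) = 0.342929
u = exp(dx) = 1.409068; d = 1/u = 0.709689
p_u = 0.141552, p_m = 0.666667, p_d = 0.191781
Discount per step: exp(-r*dt) = 0.993024
Stock lattice S(k, j) with j the centered position index:
  k=0: S(0,+0) = 1.1300
  k=1: S(1,-1) = 0.8019; S(1,+0) = 1.1300; S(1,+1) = 1.5922
  k=2: S(2,-2) = 0.5691; S(2,-1) = 0.8019; S(2,+0) = 1.1300; S(2,+1) = 1.5922; S(2,+2) = 2.2436
Terminal payoffs V(N, j) = max(K - S_T, 0):
  V(2,-2) = 0.550866; V(2,-1) = 0.318052; V(2,+0) = 0.000000; V(2,+1) = 0.000000; V(2,+2) = 0.000000
Backward induction: V(k, j) = exp(-r*dt) * [p_u * V(k+1, j+1) + p_m * V(k+1, j) + p_d * V(k+1, j-1)]
  V(1,-1) = exp(-r*dt) * [p_u*0.000000 + p_m*0.318052 + p_d*0.550866] = 0.315464
  V(1,+0) = exp(-r*dt) * [p_u*0.000000 + p_m*0.000000 + p_d*0.318052] = 0.060571
  V(1,+1) = exp(-r*dt) * [p_u*0.000000 + p_m*0.000000 + p_d*0.000000] = 0.000000
  V(0,+0) = exp(-r*dt) * [p_u*0.000000 + p_m*0.060571 + p_d*0.315464] = 0.100177

Answer: Price = V(0,0) = 0.1002


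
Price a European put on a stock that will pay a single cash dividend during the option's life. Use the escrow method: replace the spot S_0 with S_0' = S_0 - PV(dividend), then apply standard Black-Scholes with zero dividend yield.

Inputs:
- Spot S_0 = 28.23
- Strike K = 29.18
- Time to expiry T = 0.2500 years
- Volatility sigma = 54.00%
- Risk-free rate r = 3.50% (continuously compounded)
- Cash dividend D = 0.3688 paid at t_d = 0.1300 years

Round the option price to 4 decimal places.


Answer: Price = 3.6098

Derivation:
PV(D) = D * exp(-r * t_d) = 0.3688 * 0.99546034 = 0.36712577
S_0' = S_0 - PV(D) = 28.2300 - 0.36712577 = 27.86287423
d1 = (ln(S_0'/K) + (r + sigma^2/2)*T) / (sigma*sqrt(T)) = -0.00366079
d2 = d1 - sigma*sqrt(T) = -0.27366079
exp(-rT) = 0.99128817
N(-d1) = 0.50146044; N(-d2) = 0.60782734
P = K * exp(-rT) * N(-d2) - S_0' * N(-d1) = 29.1800 * 0.99128817 * 0.60782734 - 27.86287423 * 0.50146044 = 3.6098


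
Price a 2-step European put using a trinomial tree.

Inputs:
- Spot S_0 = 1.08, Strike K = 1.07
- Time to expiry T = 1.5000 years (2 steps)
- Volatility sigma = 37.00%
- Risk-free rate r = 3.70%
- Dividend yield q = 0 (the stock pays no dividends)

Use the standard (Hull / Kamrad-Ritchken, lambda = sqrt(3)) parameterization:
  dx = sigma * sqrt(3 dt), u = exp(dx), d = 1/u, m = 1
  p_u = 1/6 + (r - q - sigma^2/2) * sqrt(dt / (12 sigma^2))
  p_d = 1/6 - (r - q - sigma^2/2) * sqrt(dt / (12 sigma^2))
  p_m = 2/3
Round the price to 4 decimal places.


Answer: Price = V(0,0) = 0.1305

Derivation:
dt = T/N = 0.750000; dx = sigma*sqrt(3*dt) = 0.555000
u = exp(dx) = 1.741941; d = 1/u = 0.574072
p_u = 0.145417, p_m = 0.666667, p_d = 0.187917
Discount per step: exp(-r*dt) = 0.972631
Stock lattice S(k, j) with j the centered position index:
  k=0: S(0,+0) = 1.0800
  k=1: S(1,-1) = 0.6200; S(1,+0) = 1.0800; S(1,+1) = 1.8813
  k=2: S(2,-2) = 0.3559; S(2,-1) = 0.6200; S(2,+0) = 1.0800; S(2,+1) = 1.8813; S(2,+2) = 3.2771
Terminal payoffs V(N, j) = max(K - S_T, 0):
  V(2,-2) = 0.714076; V(2,-1) = 0.450002; V(2,+0) = 0.000000; V(2,+1) = 0.000000; V(2,+2) = 0.000000
Backward induction: V(k, j) = exp(-r*dt) * [p_u * V(k+1, j+1) + p_m * V(k+1, j) + p_d * V(k+1, j-1)]
  V(1,-1) = exp(-r*dt) * [p_u*0.000000 + p_m*0.450002 + p_d*0.714076] = 0.422305
  V(1,+0) = exp(-r*dt) * [p_u*0.000000 + p_m*0.000000 + p_d*0.450002] = 0.082249
  V(1,+1) = exp(-r*dt) * [p_u*0.000000 + p_m*0.000000 + p_d*0.000000] = 0.000000
  V(0,+0) = exp(-r*dt) * [p_u*0.000000 + p_m*0.082249 + p_d*0.422305] = 0.130518


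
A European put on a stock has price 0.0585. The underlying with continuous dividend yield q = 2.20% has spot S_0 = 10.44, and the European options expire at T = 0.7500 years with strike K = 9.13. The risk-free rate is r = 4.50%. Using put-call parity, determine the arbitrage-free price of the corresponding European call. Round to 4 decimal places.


Answer: Call price = 1.5006

Derivation:
Put-call parity: C - P = S_0 * exp(-qT) - K * exp(-rT).
S_0 * exp(-qT) = 10.4400 * 0.98363538 = 10.26915336
K * exp(-rT) = 9.1300 * 0.96681318 = 8.82700431
C = P + S*exp(-qT) - K*exp(-rT)
C = 0.0585 + 10.26915336 - 8.82700431 = 1.5006


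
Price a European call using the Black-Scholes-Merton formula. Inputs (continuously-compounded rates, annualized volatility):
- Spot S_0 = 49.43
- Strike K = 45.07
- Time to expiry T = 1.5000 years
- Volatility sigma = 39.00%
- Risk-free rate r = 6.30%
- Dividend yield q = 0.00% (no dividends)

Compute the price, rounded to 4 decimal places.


d1 = (ln(S/K) + (r - q + 0.5*sigma^2) * T) / (sigma * sqrt(T)) = 0.62999137
d2 = d1 - sigma * sqrt(T) = 0.15234087
exp(-rT) = 0.90982773; exp(-qT) = 1.00000000
C = S_0 * exp(-qT) * N(d1) - K * exp(-rT) * N(d2)
N(d1) = 0.73564988; N(d2) = 0.56054095
C = 49.4300 * 1.00000000 * 0.73564988 - 45.0700 * 0.90982773 * 0.56054095 = 13.3777

Answer: Price = 13.3777


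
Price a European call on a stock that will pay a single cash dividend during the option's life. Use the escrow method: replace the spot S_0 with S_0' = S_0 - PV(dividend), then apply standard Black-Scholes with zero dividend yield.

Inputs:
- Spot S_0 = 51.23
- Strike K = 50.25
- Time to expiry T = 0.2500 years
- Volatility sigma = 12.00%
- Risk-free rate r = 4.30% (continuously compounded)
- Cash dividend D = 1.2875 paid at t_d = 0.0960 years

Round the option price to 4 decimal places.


PV(D) = D * exp(-r * t_d) = 1.2875 * 0.99588051 = 1.28219615
S_0' = S_0 - PV(D) = 51.2300 - 1.28219615 = 49.94780385
d1 = (ln(S_0'/K) + (r + sigma^2/2)*T) / (sigma*sqrt(T)) = 0.10863317
d2 = d1 - sigma*sqrt(T) = 0.04863317
exp(-rT) = 0.98930757
N(d1) = 0.54325327; N(d2) = 0.51939418
C = S_0' * N(d1) - K * exp(-rT) * N(d2) = 49.94780385 * 0.54325327 - 50.2500 * 0.98930757 * 0.51939418 = 1.3138

Answer: Price = 1.3138


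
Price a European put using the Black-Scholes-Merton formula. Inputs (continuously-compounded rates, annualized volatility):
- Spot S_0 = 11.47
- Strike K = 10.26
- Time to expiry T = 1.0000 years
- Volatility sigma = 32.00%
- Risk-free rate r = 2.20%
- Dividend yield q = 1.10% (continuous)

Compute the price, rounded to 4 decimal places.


Answer: Price = 0.8025

Derivation:
d1 = (ln(S/K) + (r - q + 0.5*sigma^2) * T) / (sigma * sqrt(T)) = 0.54275654
d2 = d1 - sigma * sqrt(T) = 0.22275654
exp(-rT) = 0.97824024; exp(-qT) = 0.98906028
P = K * exp(-rT) * N(-d2) - S_0 * exp(-qT) * N(-d1)
N(-d1) = 0.29364872; N(-d2) = 0.41186250
P = 10.2600 * 0.97824024 * 0.41186250 - 11.4700 * 0.98906028 * 0.29364872 = 0.8025


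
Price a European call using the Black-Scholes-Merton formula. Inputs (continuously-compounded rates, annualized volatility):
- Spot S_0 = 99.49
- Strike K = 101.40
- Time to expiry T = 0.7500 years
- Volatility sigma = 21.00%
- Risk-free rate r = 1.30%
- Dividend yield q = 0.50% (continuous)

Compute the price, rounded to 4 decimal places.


Answer: Price = 6.5977

Derivation:
d1 = (ln(S/K) + (r - q + 0.5*sigma^2) * T) / (sigma * sqrt(T)) = 0.01936348
d2 = d1 - sigma * sqrt(T) = -0.16250186
exp(-rT) = 0.99029738; exp(-qT) = 0.99625702
C = S_0 * exp(-qT) * N(d1) - K * exp(-rT) * N(d2)
N(d1) = 0.50772443; N(d2) = 0.43545533
C = 99.4900 * 0.99625702 * 0.50772443 - 101.4000 * 0.99029738 * 0.43545533 = 6.5977


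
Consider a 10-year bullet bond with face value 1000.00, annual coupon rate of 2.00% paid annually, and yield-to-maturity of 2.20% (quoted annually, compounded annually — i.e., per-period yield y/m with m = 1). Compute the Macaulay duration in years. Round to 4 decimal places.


Answer: Macaulay duration = 9.1530 years

Derivation:
Coupon per period c = face * coupon_rate / m = 20.000000
Periods per year m = 1; per-period yield y/m = 0.022000
Number of cashflows N = 10
Cashflows (t years, CF_t, discount factor 1/(1+y/m)^(m*t), PV):
  t = 1.0000: CF_t = 20.000000, DF = 0.978474, PV = 19.569472
  t = 2.0000: CF_t = 20.000000, DF = 0.957411, PV = 19.148211
  t = 3.0000: CF_t = 20.000000, DF = 0.936801, PV = 18.736019
  t = 4.0000: CF_t = 20.000000, DF = 0.916635, PV = 18.332699
  t = 5.0000: CF_t = 20.000000, DF = 0.896903, PV = 17.938062
  t = 6.0000: CF_t = 20.000000, DF = 0.877596, PV = 17.551920
  t = 7.0000: CF_t = 20.000000, DF = 0.858704, PV = 17.174090
  t = 8.0000: CF_t = 20.000000, DF = 0.840220, PV = 16.804393
  t = 9.0000: CF_t = 20.000000, DF = 0.822133, PV = 16.442655
  t = 10.0000: CF_t = 1020.000000, DF = 0.804435, PV = 820.523859
Price P = sum_t PV_t = 982.221378
Macaulay numerator sum_t t * PV_t:
  t * PV_t at t = 1.0000: 19.569472
  t * PV_t at t = 2.0000: 38.296422
  t * PV_t at t = 3.0000: 56.208056
  t * PV_t at t = 4.0000: 73.330797
  t * PV_t at t = 5.0000: 89.690309
  t * PV_t at t = 6.0000: 105.311518
  t * PV_t at t = 7.0000: 120.218627
  t * PV_t at t = 8.0000: 134.435144
  t * PV_t at t = 9.0000: 147.983891
  t * PV_t at t = 10.0000: 8205.238588
Macaulay duration D = (sum_t t * PV_t) / P = 8990.282823 / 982.221378 = 9.153011


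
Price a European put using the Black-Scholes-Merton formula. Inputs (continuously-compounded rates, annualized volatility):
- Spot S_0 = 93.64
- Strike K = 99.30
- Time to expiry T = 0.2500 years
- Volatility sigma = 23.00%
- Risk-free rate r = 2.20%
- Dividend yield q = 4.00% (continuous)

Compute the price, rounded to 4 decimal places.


d1 = (ln(S/K) + (r - q + 0.5*sigma^2) * T) / (sigma * sqrt(T)) = -0.49196025
d2 = d1 - sigma * sqrt(T) = -0.60696025
exp(-rT) = 0.99451510; exp(-qT) = 0.99004983
P = K * exp(-rT) * N(-d2) - S_0 * exp(-qT) * N(-d1)
N(-d1) = 0.68862628; N(-d2) = 0.72806135
P = 99.3000 * 0.99451510 * 0.72806135 - 93.6400 * 0.99004983 * 0.68862628 = 8.0586

Answer: Price = 8.0586


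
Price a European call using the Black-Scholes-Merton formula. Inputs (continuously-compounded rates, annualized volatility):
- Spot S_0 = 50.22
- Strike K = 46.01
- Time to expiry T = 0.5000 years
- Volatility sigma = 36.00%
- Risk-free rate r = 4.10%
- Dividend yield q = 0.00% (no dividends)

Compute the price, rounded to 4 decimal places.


d1 = (ln(S/K) + (r - q + 0.5*sigma^2) * T) / (sigma * sqrt(T)) = 0.55175774
d2 = d1 - sigma * sqrt(T) = 0.29719930
exp(-rT) = 0.97970870; exp(-qT) = 1.00000000
C = S_0 * exp(-qT) * N(d1) - K * exp(-rT) * N(d2)
N(d1) = 0.70944283; N(d2) = 0.61684282
C = 50.2200 * 1.00000000 * 0.70944283 - 46.0100 * 0.97970870 * 0.61684282 = 7.8232

Answer: Price = 7.8232


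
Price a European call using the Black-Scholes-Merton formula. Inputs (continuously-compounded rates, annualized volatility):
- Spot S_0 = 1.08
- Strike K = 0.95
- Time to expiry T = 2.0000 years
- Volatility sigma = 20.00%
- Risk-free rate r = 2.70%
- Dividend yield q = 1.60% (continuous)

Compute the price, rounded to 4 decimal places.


d1 = (ln(S/K) + (r - q + 0.5*sigma^2) * T) / (sigma * sqrt(T)) = 0.67265065
d2 = d1 - sigma * sqrt(T) = 0.38980794
exp(-rT) = 0.94743211; exp(-qT) = 0.96850658
C = S_0 * exp(-qT) * N(d1) - K * exp(-rT) * N(d2)
N(d1) = 0.74941522; N(d2) = 0.65166071
C = 1.0800 * 0.96850658 * 0.74941522 - 0.9500 * 0.94743211 * 0.65166071 = 0.1973

Answer: Price = 0.1973


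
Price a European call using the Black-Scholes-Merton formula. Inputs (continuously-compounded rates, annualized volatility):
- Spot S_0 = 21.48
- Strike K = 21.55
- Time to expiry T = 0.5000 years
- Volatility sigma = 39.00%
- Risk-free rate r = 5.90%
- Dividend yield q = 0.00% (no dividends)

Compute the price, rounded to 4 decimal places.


Answer: Price = 2.6139

Derivation:
d1 = (ln(S/K) + (r - q + 0.5*sigma^2) * T) / (sigma * sqrt(T)) = 0.23306041
d2 = d1 - sigma * sqrt(T) = -0.04271123
exp(-rT) = 0.97093088; exp(-qT) = 1.00000000
C = S_0 * exp(-qT) * N(d1) - K * exp(-rT) * N(d2)
N(d1) = 0.59214275; N(d2) = 0.48296586
C = 21.4800 * 1.00000000 * 0.59214275 - 21.5500 * 0.97093088 * 0.48296586 = 2.6139


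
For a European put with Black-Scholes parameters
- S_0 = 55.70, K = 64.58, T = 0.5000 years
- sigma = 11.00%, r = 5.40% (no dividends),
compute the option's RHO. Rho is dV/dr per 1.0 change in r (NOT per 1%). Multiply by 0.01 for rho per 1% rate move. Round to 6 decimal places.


Answer: Rho = -29.684923

Derivation:
d1 = -1.5157749030; d2 = -1.5935566490
phi(d1) = 0.1264731417; exp(-qT) = 1.0000000000; exp(-rT) = 0.9733612415
N(-d2) = 0.9444823147
Rho = -K*T*exp(-rT)*N(-d2) = -64.5800 * 0.5000 * 0.9733612415 * 0.9444823147 = -29.684923


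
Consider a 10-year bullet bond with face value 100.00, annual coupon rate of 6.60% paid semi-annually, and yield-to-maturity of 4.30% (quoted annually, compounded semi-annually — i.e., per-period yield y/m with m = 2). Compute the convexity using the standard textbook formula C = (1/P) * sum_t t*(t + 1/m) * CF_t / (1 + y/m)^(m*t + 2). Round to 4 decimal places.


Coupon per period c = face * coupon_rate / m = 3.300000
Periods per year m = 2; per-period yield y/m = 0.021500
Number of cashflows N = 20
Cashflows (t years, CF_t, discount factor 1/(1+y/m)^(m*t), PV):
  t = 0.5000: CF_t = 3.300000, DF = 0.978953, PV = 3.230543
  t = 1.0000: CF_t = 3.300000, DF = 0.958348, PV = 3.162549
  t = 1.5000: CF_t = 3.300000, DF = 0.938177, PV = 3.095985
  t = 2.0000: CF_t = 3.300000, DF = 0.918431, PV = 3.030822
  t = 2.5000: CF_t = 3.300000, DF = 0.899100, PV = 2.967031
  t = 3.0000: CF_t = 3.300000, DF = 0.880177, PV = 2.904582
  t = 3.5000: CF_t = 3.300000, DF = 0.861651, PV = 2.843448
  t = 4.0000: CF_t = 3.300000, DF = 0.843515, PV = 2.783601
  t = 4.5000: CF_t = 3.300000, DF = 0.825762, PV = 2.725013
  t = 5.0000: CF_t = 3.300000, DF = 0.808381, PV = 2.667658
  t = 5.5000: CF_t = 3.300000, DF = 0.791367, PV = 2.611511
  t = 6.0000: CF_t = 3.300000, DF = 0.774711, PV = 2.556545
  t = 6.5000: CF_t = 3.300000, DF = 0.758405, PV = 2.502736
  t = 7.0000: CF_t = 3.300000, DF = 0.742442, PV = 2.450060
  t = 7.5000: CF_t = 3.300000, DF = 0.726816, PV = 2.398493
  t = 8.0000: CF_t = 3.300000, DF = 0.711518, PV = 2.348010
  t = 8.5000: CF_t = 3.300000, DF = 0.696543, PV = 2.298591
  t = 9.0000: CF_t = 3.300000, DF = 0.681882, PV = 2.250211
  t = 9.5000: CF_t = 3.300000, DF = 0.667530, PV = 2.202850
  t = 10.0000: CF_t = 103.300000, DF = 0.653480, PV = 67.504528
Price P = sum_t PV_t = 118.534768
Convexity numerator sum_t t*(t + 1/m) * CF_t / (1+y/m)^(m*t + 2):
  t = 0.5000: term = 1.547992
  t = 1.0000: term = 4.546233
  t = 1.5000: term = 8.901093
  t = 2.0000: term = 14.522912
  t = 2.5000: term = 21.325863
  t = 3.0000: term = 29.227810
  t = 3.5000: term = 38.150184
  t = 4.0000: term = 48.017853
  t = 4.5000: term = 58.758997
  t = 5.0000: term = 70.304995
  t = 5.5000: term = 82.590303
  t = 6.0000: term = 95.552346
  t = 6.5000: term = 109.131411
  t = 7.0000: term = 123.270543
  t = 7.5000: term = 137.915438
  t = 8.0000: term = 153.014355
  t = 8.5000: term = 168.518012
  t = 9.0000: term = 184.379501
  t = 9.5000: term = 200.554197
  t = 10.0000: term = 6792.747312
Convexity = (1/P) * sum = 8342.977350 / 118.534768 = 70.384221

Answer: Convexity = 70.3842


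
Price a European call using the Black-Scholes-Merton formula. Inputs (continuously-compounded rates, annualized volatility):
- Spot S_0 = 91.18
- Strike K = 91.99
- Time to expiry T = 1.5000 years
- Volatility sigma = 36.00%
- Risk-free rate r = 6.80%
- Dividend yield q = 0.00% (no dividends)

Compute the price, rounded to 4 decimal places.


d1 = (ln(S/K) + (r - q + 0.5*sigma^2) * T) / (sigma * sqrt(T)) = 0.43173549
d2 = d1 - sigma * sqrt(T) = -0.00917266
exp(-rT) = 0.90302955; exp(-qT) = 1.00000000
C = S_0 * exp(-qT) * N(d1) - K * exp(-rT) * N(d2)
N(d1) = 0.66703317; N(d2) = 0.49634069
C = 91.1800 * 1.00000000 * 0.66703317 - 91.9900 * 0.90302955 * 0.49634069 = 19.5892

Answer: Price = 19.5892


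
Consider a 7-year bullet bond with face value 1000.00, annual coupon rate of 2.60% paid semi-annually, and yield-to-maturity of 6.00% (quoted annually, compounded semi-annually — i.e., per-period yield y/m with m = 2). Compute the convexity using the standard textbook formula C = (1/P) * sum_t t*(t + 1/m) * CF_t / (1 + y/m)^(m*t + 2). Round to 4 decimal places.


Coupon per period c = face * coupon_rate / m = 13.000000
Periods per year m = 2; per-period yield y/m = 0.030000
Number of cashflows N = 14
Cashflows (t years, CF_t, discount factor 1/(1+y/m)^(m*t), PV):
  t = 0.5000: CF_t = 13.000000, DF = 0.970874, PV = 12.621359
  t = 1.0000: CF_t = 13.000000, DF = 0.942596, PV = 12.253747
  t = 1.5000: CF_t = 13.000000, DF = 0.915142, PV = 11.896842
  t = 2.0000: CF_t = 13.000000, DF = 0.888487, PV = 11.550332
  t = 2.5000: CF_t = 13.000000, DF = 0.862609, PV = 11.213914
  t = 3.0000: CF_t = 13.000000, DF = 0.837484, PV = 10.887295
  t = 3.5000: CF_t = 13.000000, DF = 0.813092, PV = 10.570190
  t = 4.0000: CF_t = 13.000000, DF = 0.789409, PV = 10.262320
  t = 4.5000: CF_t = 13.000000, DF = 0.766417, PV = 9.963418
  t = 5.0000: CF_t = 13.000000, DF = 0.744094, PV = 9.673221
  t = 5.5000: CF_t = 13.000000, DF = 0.722421, PV = 9.391477
  t = 6.0000: CF_t = 13.000000, DF = 0.701380, PV = 9.117938
  t = 6.5000: CF_t = 13.000000, DF = 0.680951, PV = 8.852367
  t = 7.0000: CF_t = 1013.000000, DF = 0.661118, PV = 669.712337
Price P = sum_t PV_t = 807.966757
Convexity numerator sum_t t*(t + 1/m) * CF_t / (1+y/m)^(m*t + 2):
  t = 0.5000: term = 5.948421
  t = 1.0000: term = 17.325497
  t = 1.5000: term = 33.641743
  t = 2.0000: term = 54.436477
  t = 2.5000: term = 79.276422
  t = 3.0000: term = 107.754360
  t = 3.5000: term = 139.487845
  t = 4.0000: term = 174.117976
  t = 4.5000: term = 211.308223
  t = 5.0000: term = 250.743307
  t = 5.5000: term = 292.128125
  t = 6.0000: term = 335.186728
  t = 6.5000: term = 379.661342
  t = 7.0000: term = 33141.575745
Convexity = (1/P) * sum = 35222.592212 / 807.966757 = 43.594111

Answer: Convexity = 43.5941


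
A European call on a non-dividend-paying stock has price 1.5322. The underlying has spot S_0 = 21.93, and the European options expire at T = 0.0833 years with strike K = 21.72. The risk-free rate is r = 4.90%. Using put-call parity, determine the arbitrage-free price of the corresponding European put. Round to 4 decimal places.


Answer: Put price = 1.2337

Derivation:
Put-call parity: C - P = S_0 * exp(-qT) - K * exp(-rT).
S_0 * exp(-qT) = 21.9300 * 1.00000000 = 21.93000000
K * exp(-rT) = 21.7200 * 0.99592662 = 21.63152616
P = C - S*exp(-qT) + K*exp(-rT)
P = 1.5322 - 21.93000000 + 21.63152616 = 1.2337


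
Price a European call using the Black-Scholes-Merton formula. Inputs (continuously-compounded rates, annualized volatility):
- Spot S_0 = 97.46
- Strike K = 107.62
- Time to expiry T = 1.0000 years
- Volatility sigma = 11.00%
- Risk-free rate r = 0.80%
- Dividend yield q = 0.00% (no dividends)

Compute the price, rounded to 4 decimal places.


d1 = (ln(S/K) + (r - q + 0.5*sigma^2) * T) / (sigma * sqrt(T)) = -0.77376788
d2 = d1 - sigma * sqrt(T) = -0.88376788
exp(-rT) = 0.99203191; exp(-qT) = 1.00000000
C = S_0 * exp(-qT) * N(d1) - K * exp(-rT) * N(d2)
N(d1) = 0.21953404; N(d2) = 0.18841076
C = 97.4600 * 1.00000000 * 0.21953404 - 107.6200 * 0.99203191 * 0.18841076 = 1.2806

Answer: Price = 1.2806


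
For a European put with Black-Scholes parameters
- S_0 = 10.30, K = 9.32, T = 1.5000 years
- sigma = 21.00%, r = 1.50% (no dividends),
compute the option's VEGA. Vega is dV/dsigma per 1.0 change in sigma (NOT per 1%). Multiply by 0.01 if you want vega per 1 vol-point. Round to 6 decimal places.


d1 = 0.6048150465; d2 = 0.3476186235
phi(d1) = 0.3322594453; exp(-qT) = 1.0000000000; exp(-rT) = 0.9777512372
Vega = S * exp(-qT) * phi(d1) * sqrt(T) = 10.3000 * 1.0000000000 * 0.3322594453 * 1.2247448714 = 4.191410

Answer: Vega = 4.191410


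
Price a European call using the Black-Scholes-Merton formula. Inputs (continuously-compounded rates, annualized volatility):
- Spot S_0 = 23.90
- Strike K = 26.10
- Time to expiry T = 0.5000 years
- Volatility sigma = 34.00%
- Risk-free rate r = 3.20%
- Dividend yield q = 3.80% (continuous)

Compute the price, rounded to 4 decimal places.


d1 = (ln(S/K) + (r - q + 0.5*sigma^2) * T) / (sigma * sqrt(T)) = -0.25853843
d2 = d1 - sigma * sqrt(T) = -0.49895474
exp(-rT) = 0.98412732; exp(-qT) = 0.98117936
C = S_0 * exp(-qT) * N(d1) - K * exp(-rT) * N(d2)
N(d1) = 0.39799570; N(d2) = 0.30890563
C = 23.9000 * 0.98117936 * 0.39799570 - 26.1000 * 0.98412732 * 0.30890563 = 1.3986

Answer: Price = 1.3986


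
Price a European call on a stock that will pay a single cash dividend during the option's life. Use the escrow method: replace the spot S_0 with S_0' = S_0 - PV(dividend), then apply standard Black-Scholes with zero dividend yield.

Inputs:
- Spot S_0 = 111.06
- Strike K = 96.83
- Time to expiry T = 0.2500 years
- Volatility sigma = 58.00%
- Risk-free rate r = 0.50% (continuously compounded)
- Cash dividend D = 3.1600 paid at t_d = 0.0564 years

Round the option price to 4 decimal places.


PV(D) = D * exp(-r * t_d) = 3.1600 * 0.99971804 = 3.15910901
S_0' = S_0 - PV(D) = 111.0600 - 3.15910901 = 107.90089099
d1 = (ln(S_0'/K) + (r + sigma^2/2)*T) / (sigma*sqrt(T)) = 0.52260781
d2 = d1 - sigma*sqrt(T) = 0.23260781
exp(-rT) = 0.99875078
N(d1) = 0.69937640; N(d2) = 0.59196702
C = S_0' * N(d1) - K * exp(-rT) * N(d2) = 107.90089099 * 0.69937640 - 96.8300 * 0.99875078 * 0.59196702 = 18.2148

Answer: Price = 18.2148


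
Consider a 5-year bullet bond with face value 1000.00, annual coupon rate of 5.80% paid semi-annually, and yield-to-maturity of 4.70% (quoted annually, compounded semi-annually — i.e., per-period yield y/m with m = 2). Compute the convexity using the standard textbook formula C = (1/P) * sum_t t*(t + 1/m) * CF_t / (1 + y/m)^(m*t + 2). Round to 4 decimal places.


Coupon per period c = face * coupon_rate / m = 29.000000
Periods per year m = 2; per-period yield y/m = 0.023500
Number of cashflows N = 10
Cashflows (t years, CF_t, discount factor 1/(1+y/m)^(m*t), PV):
  t = 0.5000: CF_t = 29.000000, DF = 0.977040, PV = 28.334148
  t = 1.0000: CF_t = 29.000000, DF = 0.954606, PV = 27.683583
  t = 1.5000: CF_t = 29.000000, DF = 0.932688, PV = 27.047956
  t = 2.0000: CF_t = 29.000000, DF = 0.911273, PV = 26.426924
  t = 2.5000: CF_t = 29.000000, DF = 0.890350, PV = 25.820150
  t = 3.0000: CF_t = 29.000000, DF = 0.869907, PV = 25.227308
  t = 3.5000: CF_t = 29.000000, DF = 0.849934, PV = 24.648079
  t = 4.0000: CF_t = 29.000000, DF = 0.830419, PV = 24.082148
  t = 4.5000: CF_t = 29.000000, DF = 0.811352, PV = 23.529212
  t = 5.0000: CF_t = 1029.000000, DF = 0.792723, PV = 815.712100
Price P = sum_t PV_t = 1048.511608
Convexity numerator sum_t t*(t + 1/m) * CF_t / (1+y/m)^(m*t + 2):
  t = 0.5000: term = 13.523978
  t = 1.0000: term = 39.640385
  t = 1.5000: term = 77.460450
  t = 2.0000: term = 126.136542
  t = 2.5000: term = 184.860589
  t = 3.0000: term = 252.862554
  t = 3.5000: term = 329.408962
  t = 4.0000: term = 413.801474
  t = 4.5000: term = 505.375517
  t = 5.0000: term = 21413.808011
Convexity = (1/P) * sum = 23356.878463 / 1048.511608 = 22.276223

Answer: Convexity = 22.2762


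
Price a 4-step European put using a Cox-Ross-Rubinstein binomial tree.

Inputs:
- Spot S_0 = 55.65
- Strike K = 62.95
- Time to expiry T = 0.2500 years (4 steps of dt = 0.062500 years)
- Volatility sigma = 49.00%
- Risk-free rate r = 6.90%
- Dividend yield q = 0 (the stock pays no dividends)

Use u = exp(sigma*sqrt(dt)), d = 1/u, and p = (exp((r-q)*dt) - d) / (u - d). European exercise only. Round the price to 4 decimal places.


dt = T/N = 0.062500
u = exp(sigma*sqrt(dt)) = 1.130319; d = 1/u = 0.884706
p = (exp((r-q)*dt) - d) / (u - d) = 0.487009
Discount per step: exp(-r*dt) = 0.995697
Stock lattice S(k, i) with i counting down-moves:
  k=0: S(0,0) = 55.6500
  k=1: S(1,0) = 62.9023; S(1,1) = 49.2339
  k=2: S(2,0) = 71.0996; S(2,1) = 55.6500; S(2,2) = 43.5575
  k=3: S(3,0) = 80.3653; S(3,1) = 62.9023; S(3,2) = 49.2339; S(3,3) = 38.5356
  k=4: S(4,0) = 90.8384; S(4,1) = 71.0996; S(4,2) = 55.6500; S(4,3) = 43.5575; S(4,4) = 34.0927
Terminal payoffs V(N, i) = max(K - S_T, 0):
  V(4,0) = 0.000000; V(4,1) = 0.000000; V(4,2) = 7.300000; V(4,3) = 19.392492; V(4,4) = 28.857341
Backward induction: V(k, i) = exp(-r*dt) * [p * V(k+1, i) + (1-p) * V(k+1, i+1)].
  V(3,0) = exp(-r*dt) * [p*0.000000 + (1-p)*0.000000] = 0.000000
  V(3,1) = exp(-r*dt) * [p*0.000000 + (1-p)*7.300000] = 3.728718
  V(3,2) = exp(-r*dt) * [p*7.300000 + (1-p)*19.392492] = 13.445229
  V(3,3) = exp(-r*dt) * [p*19.392492 + (1-p)*28.857341] = 24.143529
  V(2,0) = exp(-r*dt) * [p*0.000000 + (1-p)*3.728718] = 1.904567
  V(2,1) = exp(-r*dt) * [p*3.728718 + (1-p)*13.445229] = 8.675703
  V(2,2) = exp(-r*dt) * [p*13.445229 + (1-p)*24.143529] = 18.851883
  V(1,0) = exp(-r*dt) * [p*1.904567 + (1-p)*8.675703] = 5.354954
  V(1,1) = exp(-r*dt) * [p*8.675703 + (1-p)*18.851883] = 13.836192
  V(0,0) = exp(-r*dt) * [p*5.354954 + (1-p)*13.836192] = 9.663985

Answer: Price = V(0,0) = 9.6640


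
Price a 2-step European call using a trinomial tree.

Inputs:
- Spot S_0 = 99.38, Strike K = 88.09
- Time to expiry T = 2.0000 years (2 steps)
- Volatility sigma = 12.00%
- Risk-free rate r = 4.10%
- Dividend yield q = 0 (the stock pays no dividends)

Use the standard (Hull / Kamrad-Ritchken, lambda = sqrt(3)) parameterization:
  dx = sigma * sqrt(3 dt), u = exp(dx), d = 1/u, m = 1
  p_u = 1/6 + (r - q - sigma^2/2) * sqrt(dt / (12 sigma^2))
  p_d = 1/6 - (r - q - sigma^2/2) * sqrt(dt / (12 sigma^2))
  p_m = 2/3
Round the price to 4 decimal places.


dt = T/N = 1.000000; dx = sigma*sqrt(3*dt) = 0.207846
u = exp(dx) = 1.231024; d = 1/u = 0.812332
p_u = 0.247977, p_m = 0.666667, p_d = 0.085357
Discount per step: exp(-r*dt) = 0.959829
Stock lattice S(k, j) with j the centered position index:
  k=0: S(0,+0) = 99.3800
  k=1: S(1,-1) = 80.7296; S(1,+0) = 99.3800; S(1,+1) = 122.3391
  k=2: S(2,-2) = 65.5792; S(2,-1) = 80.7296; S(2,+0) = 99.3800; S(2,+1) = 122.3391; S(2,+2) = 150.6024
Terminal payoffs V(N, j) = max(S_T - K, 0):
  V(2,-2) = 0.000000; V(2,-1) = 0.000000; V(2,+0) = 11.290000; V(2,+1) = 34.249135; V(2,+2) = 62.512374
Backward induction: V(k, j) = exp(-r*dt) * [p_u * V(k+1, j+1) + p_m * V(k+1, j) + p_d * V(k+1, j-1)]
  V(1,-1) = exp(-r*dt) * [p_u*11.290000 + p_m*0.000000 + p_d*0.000000] = 2.687194
  V(1,+0) = exp(-r*dt) * [p_u*34.249135 + p_m*11.290000 + p_d*0.000000] = 15.376135
  V(1,+1) = exp(-r*dt) * [p_u*62.512374 + p_m*34.249135 + p_d*11.290000] = 37.719415
  V(0,+0) = exp(-r*dt) * [p_u*37.719415 + p_m*15.376135 + p_d*2.687194] = 19.036931

Answer: Price = V(0,0) = 19.0369
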